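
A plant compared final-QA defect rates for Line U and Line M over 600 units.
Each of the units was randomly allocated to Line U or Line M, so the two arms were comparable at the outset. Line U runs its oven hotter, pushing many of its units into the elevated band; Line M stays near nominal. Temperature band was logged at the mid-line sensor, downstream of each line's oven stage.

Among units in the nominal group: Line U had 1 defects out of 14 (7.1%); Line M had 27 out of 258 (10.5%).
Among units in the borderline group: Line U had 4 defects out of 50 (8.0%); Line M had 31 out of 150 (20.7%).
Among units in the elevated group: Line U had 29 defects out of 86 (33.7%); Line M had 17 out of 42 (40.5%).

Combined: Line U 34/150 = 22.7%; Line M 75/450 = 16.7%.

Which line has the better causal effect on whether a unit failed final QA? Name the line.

Line M

The in-process temperature band-specific comparison favours Line U throughout, but the pooled figures favour Line M. The question is whether to condition on in-process temperature band.
In-process temperature band is recorded after the line and is itself shifted by it — it sits on the causal path from line to outcome. Conditioning on a mediator would strip out part of the effect we want; the pooled comparison gives the total causal effect.
Pooled: Line U 22.7% vs Line M 16.7%; Line M is lower overall.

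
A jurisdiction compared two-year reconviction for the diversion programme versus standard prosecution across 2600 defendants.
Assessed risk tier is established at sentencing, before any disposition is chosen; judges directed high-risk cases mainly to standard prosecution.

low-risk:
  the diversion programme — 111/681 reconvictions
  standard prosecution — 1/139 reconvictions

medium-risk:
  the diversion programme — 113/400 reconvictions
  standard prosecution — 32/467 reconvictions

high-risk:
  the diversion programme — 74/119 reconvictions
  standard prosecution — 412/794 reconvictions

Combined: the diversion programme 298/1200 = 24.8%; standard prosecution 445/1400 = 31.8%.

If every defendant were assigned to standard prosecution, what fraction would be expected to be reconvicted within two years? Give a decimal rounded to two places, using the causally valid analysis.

0.21

Here assessed risk tier is a common cause — it drives both which disposition a case falls under and the outcome. The crude comparison mixes populations; the stratum-specific rates are the causally relevant ones.
Standardising standard prosecution to the population assessed risk tier mix: 0.315·1/139 + 0.333·32/467 + 0.351·412/794 = 0.207.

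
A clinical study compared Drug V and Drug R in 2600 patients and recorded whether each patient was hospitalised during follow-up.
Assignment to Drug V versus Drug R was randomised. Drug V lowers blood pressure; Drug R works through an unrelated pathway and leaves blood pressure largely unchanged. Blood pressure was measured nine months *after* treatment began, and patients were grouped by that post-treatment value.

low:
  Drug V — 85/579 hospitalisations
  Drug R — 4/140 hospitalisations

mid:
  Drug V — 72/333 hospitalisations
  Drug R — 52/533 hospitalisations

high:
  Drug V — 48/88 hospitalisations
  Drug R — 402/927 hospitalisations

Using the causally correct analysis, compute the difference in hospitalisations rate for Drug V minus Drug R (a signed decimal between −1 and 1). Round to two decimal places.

Within every blood pressure level Drug R has the lower rate, yet pooled Drug V does — Simpson's reversal.
Blood pressure lies on the pathway drug → blood pressure → outcome, so adjusting for it blocks the indirect effect. For the total causal effect of drug, use the unadjusted pooled rates.
The causal difference is the pooled difference: 0.205 − 0.286 = -0.081.

-0.08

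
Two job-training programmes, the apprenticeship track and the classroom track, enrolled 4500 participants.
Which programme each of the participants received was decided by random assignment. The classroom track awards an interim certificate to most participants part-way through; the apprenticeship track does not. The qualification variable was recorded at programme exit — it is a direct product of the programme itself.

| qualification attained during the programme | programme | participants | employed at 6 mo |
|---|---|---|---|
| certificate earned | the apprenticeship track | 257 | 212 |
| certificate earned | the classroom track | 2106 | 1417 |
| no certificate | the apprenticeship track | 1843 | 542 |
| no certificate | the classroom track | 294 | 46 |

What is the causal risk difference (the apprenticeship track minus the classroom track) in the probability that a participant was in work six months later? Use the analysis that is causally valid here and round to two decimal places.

Because the programme influences qualification attained during the programme, qualification attained during the programme is a post-treatment mediator, not a confounder. Stratifying on it would bias the estimate; the causal effect is the crude pooled difference.
The causal difference is the pooled difference: 0.359 − 0.610 = -0.251.

-0.25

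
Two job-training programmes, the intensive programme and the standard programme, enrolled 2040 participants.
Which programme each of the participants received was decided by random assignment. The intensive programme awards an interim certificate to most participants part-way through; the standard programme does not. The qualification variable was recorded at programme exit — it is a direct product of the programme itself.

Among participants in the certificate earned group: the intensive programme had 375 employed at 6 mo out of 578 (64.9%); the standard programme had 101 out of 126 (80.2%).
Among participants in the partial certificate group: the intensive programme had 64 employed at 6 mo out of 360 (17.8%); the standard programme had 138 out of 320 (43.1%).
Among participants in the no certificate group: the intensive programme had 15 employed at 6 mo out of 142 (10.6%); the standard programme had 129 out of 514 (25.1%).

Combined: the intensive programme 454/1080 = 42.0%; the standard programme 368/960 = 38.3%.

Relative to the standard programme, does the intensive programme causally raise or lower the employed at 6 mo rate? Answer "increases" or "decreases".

the standard programme is higher inside every qualification attained during the programme stratum but the intensive programme is higher in aggregate. Whether to stratify depends on how qualification attained during the programme relates to the programme.
The distribution of qualification attained during the programme is itself part of what the programme does — it is an intermediate outcome. Holding it fixed would remove that part of the effect; the total effect is the pooled difference.
Pooled: the intensive programme 42.0% vs the standard programme 38.3%; the intensive programme is higher overall.

increases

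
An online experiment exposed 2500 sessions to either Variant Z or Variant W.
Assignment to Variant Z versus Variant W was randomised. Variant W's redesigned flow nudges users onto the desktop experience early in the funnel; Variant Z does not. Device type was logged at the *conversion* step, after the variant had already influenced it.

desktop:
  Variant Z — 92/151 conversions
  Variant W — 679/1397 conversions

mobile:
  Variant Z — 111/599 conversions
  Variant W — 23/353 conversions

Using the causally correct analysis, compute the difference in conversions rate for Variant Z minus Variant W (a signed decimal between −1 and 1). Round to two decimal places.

-0.13

The device type-specific comparison favours Variant Z throughout, but the pooled figures favour Variant W. The question is whether to condition on device type.
Because the variant influences device type, device type is a post-treatment mediator, not a confounder. Stratifying on it would bias the estimate; the causal effect is the crude pooled difference.
The causal difference is the pooled difference: 0.271 − 0.401 = -0.130.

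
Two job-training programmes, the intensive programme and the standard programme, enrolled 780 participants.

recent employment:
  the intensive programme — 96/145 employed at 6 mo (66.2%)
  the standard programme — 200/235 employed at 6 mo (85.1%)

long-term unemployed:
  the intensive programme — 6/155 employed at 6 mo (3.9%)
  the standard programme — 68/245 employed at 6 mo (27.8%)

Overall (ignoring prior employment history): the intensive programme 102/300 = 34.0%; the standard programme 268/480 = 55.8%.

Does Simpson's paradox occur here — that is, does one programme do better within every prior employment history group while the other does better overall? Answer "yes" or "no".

no

Within each prior employment history level (recent employment 66.2% vs 85.1%; long-term unemployed 3.9% vs 27.8%), the standard programme has the higher rate every time. Pooled: 34.0% vs 55.8% — the standard programme has the higher rate overall. They agree.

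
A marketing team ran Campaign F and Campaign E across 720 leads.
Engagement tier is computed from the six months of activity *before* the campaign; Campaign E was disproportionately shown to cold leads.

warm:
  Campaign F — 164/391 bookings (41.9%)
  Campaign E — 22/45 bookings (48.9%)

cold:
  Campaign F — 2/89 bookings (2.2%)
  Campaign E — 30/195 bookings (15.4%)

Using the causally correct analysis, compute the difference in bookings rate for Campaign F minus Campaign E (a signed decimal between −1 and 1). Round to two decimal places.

-0.09

The engagement tier-specific comparison favours Campaign E throughout, but the pooled figures favour Campaign F. The question is whether to condition on engagement tier.
Engagement tier differs across campaigns for reasons unrelated to any effect of the campaign itself, and it separately predicts the outcome — a classic confounder. We must compare within engagement tier levels.
Adjusting over the population distribution of engagement tier: 0.606·(0.419−0.489) + 0.394·(0.022−0.154) = -0.094.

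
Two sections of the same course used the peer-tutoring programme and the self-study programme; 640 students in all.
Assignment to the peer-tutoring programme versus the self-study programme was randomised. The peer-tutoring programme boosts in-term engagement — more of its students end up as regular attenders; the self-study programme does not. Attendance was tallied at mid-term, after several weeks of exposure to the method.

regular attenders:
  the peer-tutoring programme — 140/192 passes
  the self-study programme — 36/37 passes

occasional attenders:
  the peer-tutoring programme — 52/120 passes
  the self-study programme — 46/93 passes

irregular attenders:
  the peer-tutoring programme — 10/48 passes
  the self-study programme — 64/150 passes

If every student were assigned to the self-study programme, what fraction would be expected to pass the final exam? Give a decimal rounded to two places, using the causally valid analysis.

0.52

Within every mid-term attendance level the self-study programme has the higher rate, yet pooled the peer-tutoring programme does — Simpson's reversal.
Mid-term attendance lies on the pathway teaching method → mid-term attendance → outcome, so adjusting for it blocks the indirect effect. For the total causal effect of teaching method, use the unadjusted pooled rates.
So P(outcome | do(the self-study programme)) is just the pooled rate for the self-study programme: 146/280 = 0.521.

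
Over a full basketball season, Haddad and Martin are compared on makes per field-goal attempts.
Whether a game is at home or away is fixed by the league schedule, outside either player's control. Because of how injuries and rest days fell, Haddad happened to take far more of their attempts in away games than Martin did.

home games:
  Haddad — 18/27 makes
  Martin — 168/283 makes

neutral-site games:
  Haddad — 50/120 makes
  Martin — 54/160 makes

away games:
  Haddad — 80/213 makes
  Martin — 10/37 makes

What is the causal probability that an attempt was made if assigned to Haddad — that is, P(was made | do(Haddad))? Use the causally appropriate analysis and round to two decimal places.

Here game venue is a common cause — it drives both which player a case falls under and the outcome. The crude comparison mixes populations; the stratum-specific rates are the causally relevant ones.
Standardising Haddad to the population game venue mix: 0.369·18/27 + 0.333·50/120 + 0.298·80/213 = 0.497.

0.50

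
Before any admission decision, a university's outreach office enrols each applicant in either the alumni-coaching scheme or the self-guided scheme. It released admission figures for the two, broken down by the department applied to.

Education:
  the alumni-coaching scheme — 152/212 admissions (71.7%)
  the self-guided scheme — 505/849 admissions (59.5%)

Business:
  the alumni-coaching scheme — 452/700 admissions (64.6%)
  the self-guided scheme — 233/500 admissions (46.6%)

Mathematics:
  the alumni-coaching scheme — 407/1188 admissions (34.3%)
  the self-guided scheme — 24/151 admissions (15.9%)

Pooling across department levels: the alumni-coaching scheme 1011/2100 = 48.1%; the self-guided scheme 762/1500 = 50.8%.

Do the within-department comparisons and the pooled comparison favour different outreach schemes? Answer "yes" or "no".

yes

Within each department level (Education 71.7% vs 59.5%; Business 64.6% vs 46.6%; Mathematics 34.3% vs 15.9%), the alumni-coaching scheme has the higher rate every time. Pooled: 48.1% vs 50.8% — the self-guided scheme has the higher rate overall. The two comparisons disagree.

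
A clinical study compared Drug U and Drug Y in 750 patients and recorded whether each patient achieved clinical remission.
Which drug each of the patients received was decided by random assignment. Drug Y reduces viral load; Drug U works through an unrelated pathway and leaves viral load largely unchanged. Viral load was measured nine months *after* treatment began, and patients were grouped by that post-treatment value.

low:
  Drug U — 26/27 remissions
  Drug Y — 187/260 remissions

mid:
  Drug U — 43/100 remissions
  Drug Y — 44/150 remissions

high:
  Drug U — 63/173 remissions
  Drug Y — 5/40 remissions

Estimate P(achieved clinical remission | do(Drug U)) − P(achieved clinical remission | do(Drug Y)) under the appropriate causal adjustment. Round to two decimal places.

The stratified and pooled comparisons disagree (Drug U wins within each viral load; Drug Y wins overall), so the answer turns on the causal role of viral load.
Viral load is recorded after the drug and is itself shifted by it — it sits on the causal path from drug to outcome. Conditioning on a mediator would strip out part of the effect we want; the pooled comparison gives the total causal effect.
The causal difference is the pooled difference: 0.440 − 0.524 = -0.084.

-0.08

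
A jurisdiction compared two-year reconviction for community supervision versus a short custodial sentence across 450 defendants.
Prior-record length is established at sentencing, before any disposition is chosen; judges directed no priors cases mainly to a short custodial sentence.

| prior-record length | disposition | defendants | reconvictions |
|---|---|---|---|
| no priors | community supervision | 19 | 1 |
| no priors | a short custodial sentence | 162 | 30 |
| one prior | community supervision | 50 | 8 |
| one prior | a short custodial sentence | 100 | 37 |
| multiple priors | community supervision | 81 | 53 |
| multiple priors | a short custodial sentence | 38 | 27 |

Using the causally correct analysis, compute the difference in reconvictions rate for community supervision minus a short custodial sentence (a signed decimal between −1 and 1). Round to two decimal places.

Prior-record length differs across dispositions for reasons unrelated to any effect of the disposition itself, and it separately predicts the outcome — a classic confounder. We must compare within prior-record length levels.
Adjusting over the population distribution of prior-record length: 0.402·(0.053−0.185) + 0.333·(0.160−0.370) + 0.264·(0.654−0.711) = -0.138.

-0.14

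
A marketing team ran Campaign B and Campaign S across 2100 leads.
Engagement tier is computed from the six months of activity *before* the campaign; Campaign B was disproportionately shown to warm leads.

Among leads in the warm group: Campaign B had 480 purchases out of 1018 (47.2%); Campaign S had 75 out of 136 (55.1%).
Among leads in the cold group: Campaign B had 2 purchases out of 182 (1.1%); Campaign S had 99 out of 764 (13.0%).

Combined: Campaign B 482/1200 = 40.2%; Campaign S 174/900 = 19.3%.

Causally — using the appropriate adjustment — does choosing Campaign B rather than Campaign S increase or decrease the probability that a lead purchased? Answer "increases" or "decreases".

The engagement tier-specific comparison favours Campaign S throughout, but the pooled figures favour Campaign B. The question is whether to condition on engagement tier.
Nothing the campaign does changes engagement tier; the imbalance is an allocation artefact. With engagement tier also predicting the outcome, the pooled figure is confounded, and the within-stratum comparison is the causal one.
Within each level — warm: 47.2% vs 55.1%; cold: 1.1% vs 13.0% — Campaign S is higher every time.

decreases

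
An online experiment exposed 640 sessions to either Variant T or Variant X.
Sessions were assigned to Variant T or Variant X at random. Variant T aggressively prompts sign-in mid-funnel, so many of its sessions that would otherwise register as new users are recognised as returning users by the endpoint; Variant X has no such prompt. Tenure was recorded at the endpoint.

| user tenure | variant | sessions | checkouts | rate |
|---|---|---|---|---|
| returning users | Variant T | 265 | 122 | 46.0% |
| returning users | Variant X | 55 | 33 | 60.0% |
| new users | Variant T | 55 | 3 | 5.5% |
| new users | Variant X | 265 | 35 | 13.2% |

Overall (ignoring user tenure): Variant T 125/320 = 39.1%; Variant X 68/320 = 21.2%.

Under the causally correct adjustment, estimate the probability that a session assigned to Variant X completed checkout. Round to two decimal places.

The user tenure-specific comparison favours Variant X throughout, but the pooled figures favour Variant T. The question is whether to condition on user tenure.
Stratifying would compare variants among sessions the variants themselves sorted into user tenure groups — a form of selection on an intermediate. The unconditioned pooled rates give the total causal effect.
So P(outcome | do(Variant X)) is just the pooled rate for Variant X: 68/320 = 0.212.

0.21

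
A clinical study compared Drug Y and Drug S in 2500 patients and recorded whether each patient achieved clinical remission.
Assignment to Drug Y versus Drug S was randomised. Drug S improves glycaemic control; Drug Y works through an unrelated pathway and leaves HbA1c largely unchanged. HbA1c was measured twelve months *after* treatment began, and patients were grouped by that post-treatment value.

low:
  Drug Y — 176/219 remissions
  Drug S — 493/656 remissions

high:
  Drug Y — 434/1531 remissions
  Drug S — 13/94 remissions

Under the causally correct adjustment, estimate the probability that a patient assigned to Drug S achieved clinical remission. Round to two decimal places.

0.67

Within every HbA1c level Drug Y has the higher rate, yet pooled Drug S does — Simpson's reversal.
HbA1c here is a post-treatment variable shaped by the drug; conditioning on it would introduce bias rather than remove it. The overall comparison is the causal one.
So P(outcome | do(Drug S)) is just the pooled rate for Drug S: 506/750 = 0.675.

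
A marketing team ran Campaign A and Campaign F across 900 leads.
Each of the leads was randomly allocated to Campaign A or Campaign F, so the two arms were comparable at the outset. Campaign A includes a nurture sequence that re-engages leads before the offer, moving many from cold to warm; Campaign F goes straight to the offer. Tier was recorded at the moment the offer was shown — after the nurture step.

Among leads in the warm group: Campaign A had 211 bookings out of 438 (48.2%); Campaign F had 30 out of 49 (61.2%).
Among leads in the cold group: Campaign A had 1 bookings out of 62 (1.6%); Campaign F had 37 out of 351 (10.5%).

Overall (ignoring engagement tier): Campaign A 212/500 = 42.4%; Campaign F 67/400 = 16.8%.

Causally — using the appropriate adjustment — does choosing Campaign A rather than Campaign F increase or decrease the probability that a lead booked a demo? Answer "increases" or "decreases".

increases

Engagement tier is recorded after the campaign and is itself shifted by it — it sits on the causal path from campaign to outcome. Conditioning on a mediator would strip out part of the effect we want; the pooled comparison gives the total causal effect.
Pooled: Campaign A 42.4% vs Campaign F 16.8%; Campaign A is higher overall.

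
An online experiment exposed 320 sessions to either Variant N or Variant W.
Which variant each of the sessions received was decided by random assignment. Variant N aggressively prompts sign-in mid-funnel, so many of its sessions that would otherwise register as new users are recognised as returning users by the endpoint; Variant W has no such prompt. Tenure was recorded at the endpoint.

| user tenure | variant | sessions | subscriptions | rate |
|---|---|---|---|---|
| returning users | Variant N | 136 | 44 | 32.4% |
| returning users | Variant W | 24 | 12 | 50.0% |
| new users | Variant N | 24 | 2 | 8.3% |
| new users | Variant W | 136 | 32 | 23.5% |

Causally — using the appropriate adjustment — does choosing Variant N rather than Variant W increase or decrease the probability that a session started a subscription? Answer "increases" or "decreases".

increases

User tenure here is a post-treatment variable shaped by the variant; conditioning on it would introduce bias rather than remove it. The overall comparison is the causal one.
Pooled: Variant N 28.7% vs Variant W 27.5%; Variant N is higher overall.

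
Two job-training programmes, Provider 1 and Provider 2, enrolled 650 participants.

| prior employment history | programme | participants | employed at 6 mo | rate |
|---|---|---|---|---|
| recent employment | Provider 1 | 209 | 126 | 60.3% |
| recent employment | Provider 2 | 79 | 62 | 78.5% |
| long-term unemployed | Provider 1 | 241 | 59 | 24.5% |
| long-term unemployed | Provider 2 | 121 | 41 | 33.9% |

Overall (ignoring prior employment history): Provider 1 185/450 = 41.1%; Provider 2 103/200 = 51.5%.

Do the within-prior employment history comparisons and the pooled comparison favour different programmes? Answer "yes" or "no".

Within each prior employment history level (recent employment 60.3% vs 78.5%; long-term unemployed 24.5% vs 33.9%), Provider 2 has the higher rate every time. Pooled: 41.1% vs 51.5% — Provider 2 has the higher rate overall. They agree.

no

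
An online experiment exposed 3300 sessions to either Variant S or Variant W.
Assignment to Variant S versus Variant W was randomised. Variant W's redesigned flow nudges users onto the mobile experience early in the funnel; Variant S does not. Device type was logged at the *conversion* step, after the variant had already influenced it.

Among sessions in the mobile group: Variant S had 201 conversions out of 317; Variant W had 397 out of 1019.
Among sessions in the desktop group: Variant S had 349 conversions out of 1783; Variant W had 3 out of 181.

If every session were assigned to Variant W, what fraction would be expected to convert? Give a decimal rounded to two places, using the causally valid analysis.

0.33

Device type is downstream of the variant. One should not condition on a consequence of treatment, so the overall rates are the right comparison.
So P(outcome | do(Variant W)) is just the pooled rate for Variant W: 400/1200 = 0.333.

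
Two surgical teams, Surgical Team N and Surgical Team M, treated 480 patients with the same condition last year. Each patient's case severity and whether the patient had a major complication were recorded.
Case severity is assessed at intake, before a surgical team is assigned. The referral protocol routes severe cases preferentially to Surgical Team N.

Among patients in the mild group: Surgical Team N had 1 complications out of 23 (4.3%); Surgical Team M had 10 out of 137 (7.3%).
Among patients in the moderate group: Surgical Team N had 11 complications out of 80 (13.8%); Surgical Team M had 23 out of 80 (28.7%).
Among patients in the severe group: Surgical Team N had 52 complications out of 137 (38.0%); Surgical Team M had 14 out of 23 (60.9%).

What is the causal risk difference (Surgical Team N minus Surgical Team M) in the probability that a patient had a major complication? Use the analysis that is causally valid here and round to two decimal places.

The imbalance in case severity arose from how patients were allocated, not from anything the surgical team did; and case severity independently affects the outcome. The pooled gap is confounded — condition on case severity.
Adjusting over the population distribution of case severity: 0.333·(0.043−0.073) + 0.333·(0.138−0.287) + 0.333·(0.380−0.609) = -0.136.

-0.14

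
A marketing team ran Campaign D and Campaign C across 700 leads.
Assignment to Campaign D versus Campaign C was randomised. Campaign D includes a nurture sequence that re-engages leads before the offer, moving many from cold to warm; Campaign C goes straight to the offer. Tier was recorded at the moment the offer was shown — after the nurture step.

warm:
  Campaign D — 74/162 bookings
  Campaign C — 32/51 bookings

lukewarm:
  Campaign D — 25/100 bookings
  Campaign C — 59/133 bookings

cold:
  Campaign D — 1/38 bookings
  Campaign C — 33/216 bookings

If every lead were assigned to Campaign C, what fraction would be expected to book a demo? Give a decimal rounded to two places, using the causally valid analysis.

0.31

The stratified and pooled comparisons disagree (Campaign C wins within each engagement tier; Campaign D wins overall), so the answer turns on the causal role of engagement tier.
Stratifying would compare campaigns among leads the campaigns themselves sorted into engagement tier groups — a form of selection on an intermediate. The unconditioned pooled rates give the total causal effect.
So P(outcome | do(Campaign C)) is just the pooled rate for Campaign C: 124/400 = 0.310.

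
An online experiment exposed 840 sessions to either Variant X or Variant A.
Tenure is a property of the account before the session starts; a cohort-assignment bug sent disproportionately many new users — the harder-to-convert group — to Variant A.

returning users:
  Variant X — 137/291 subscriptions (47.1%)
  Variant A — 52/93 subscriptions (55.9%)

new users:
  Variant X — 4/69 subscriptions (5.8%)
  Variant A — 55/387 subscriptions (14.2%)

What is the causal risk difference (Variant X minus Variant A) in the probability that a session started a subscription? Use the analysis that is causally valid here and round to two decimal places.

-0.09

User tenure differs across variants for reasons unrelated to any effect of the variant itself, and it separately predicts the outcome — a classic confounder. We must compare within user tenure levels.
Adjusting over the population distribution of user tenure: 0.457·(0.471−0.559) + 0.543·(0.058−0.142) = -0.086.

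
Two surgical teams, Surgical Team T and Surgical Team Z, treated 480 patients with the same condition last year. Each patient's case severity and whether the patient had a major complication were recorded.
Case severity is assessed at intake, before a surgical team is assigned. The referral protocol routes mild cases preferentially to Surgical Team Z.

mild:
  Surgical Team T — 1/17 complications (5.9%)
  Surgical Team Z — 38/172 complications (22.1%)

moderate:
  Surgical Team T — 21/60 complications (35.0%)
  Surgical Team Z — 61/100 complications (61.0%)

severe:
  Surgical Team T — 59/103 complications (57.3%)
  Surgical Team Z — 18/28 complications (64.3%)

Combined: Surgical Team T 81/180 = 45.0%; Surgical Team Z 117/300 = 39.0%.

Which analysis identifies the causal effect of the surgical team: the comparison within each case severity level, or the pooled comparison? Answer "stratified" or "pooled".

stratified

Within every case severity level Surgical Team T has the lower rate, yet pooled Surgical Team Z does — Simpson's reversal.
Nothing the surgical team does changes case severity; the imbalance is an allocation artefact. With case severity also predicting the outcome, the pooled figure is confounded, and the within-stratum comparison is the causal one.
Within each level — mild: 5.9% vs 22.1%; moderate: 35.0% vs 61.0%; severe: 57.3% vs 64.3% — Surgical Team T is lower every time.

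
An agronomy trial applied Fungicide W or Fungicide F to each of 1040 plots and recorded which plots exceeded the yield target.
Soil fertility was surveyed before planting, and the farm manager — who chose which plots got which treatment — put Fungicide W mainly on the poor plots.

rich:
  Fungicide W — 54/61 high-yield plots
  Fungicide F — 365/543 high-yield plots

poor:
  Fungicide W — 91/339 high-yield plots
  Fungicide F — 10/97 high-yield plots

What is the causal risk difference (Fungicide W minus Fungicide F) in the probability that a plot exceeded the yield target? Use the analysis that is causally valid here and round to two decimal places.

Since soil fertility is a pre-existing factor (not a product of the fungicide) and it affects the outcome on its own, it is a confounder. The stratified rates, not the pooled rate, identify the causal effect.
Adjusting over the population distribution of soil fertility: 0.581·(0.885−0.672) + 0.419·(0.268−0.103) = +0.193.

+0.19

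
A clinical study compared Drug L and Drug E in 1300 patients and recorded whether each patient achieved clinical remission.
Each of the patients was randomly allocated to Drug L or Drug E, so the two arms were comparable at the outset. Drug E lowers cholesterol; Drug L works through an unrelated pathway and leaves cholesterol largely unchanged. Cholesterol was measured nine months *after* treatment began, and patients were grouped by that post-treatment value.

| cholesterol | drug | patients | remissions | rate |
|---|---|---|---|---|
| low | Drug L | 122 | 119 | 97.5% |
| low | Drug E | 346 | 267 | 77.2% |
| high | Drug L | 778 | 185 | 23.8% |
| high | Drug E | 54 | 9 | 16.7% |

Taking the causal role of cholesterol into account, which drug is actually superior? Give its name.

Cholesterol is downstream of the drug. One should not condition on a consequence of treatment, so the overall rates are the right comparison.
Pooled: Drug L 33.8% vs Drug E 69.0%; Drug E is higher overall.

Drug E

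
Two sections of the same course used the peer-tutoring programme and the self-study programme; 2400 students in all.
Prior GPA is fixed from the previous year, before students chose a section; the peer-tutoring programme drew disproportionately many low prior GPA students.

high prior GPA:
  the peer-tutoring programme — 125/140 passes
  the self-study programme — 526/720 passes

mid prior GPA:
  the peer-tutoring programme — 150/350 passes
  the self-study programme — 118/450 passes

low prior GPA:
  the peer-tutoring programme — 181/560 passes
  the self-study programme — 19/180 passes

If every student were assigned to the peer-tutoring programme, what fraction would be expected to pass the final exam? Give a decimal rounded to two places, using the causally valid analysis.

Since prior GPA band is a pre-existing factor (not a product of the teaching method) and it affects the outcome on its own, it is a confounder. The stratified rates, not the pooled rate, identify the causal effect.
Standardising the peer-tutoring programme to the population prior GPA band mix: 0.358·125/140 + 0.333·150/350 + 0.308·181/560 = 0.562.

0.56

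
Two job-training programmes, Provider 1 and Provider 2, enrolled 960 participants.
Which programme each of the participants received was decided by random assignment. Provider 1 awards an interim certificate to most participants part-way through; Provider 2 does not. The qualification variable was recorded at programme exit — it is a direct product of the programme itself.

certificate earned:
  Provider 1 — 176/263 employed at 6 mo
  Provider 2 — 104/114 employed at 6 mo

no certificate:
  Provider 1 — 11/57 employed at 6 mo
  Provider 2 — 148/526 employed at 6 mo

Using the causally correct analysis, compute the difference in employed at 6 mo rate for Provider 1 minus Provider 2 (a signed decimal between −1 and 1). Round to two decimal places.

+0.19

The distribution of qualification attained during the programme is itself part of what the programme does — it is an intermediate outcome. Holding it fixed would remove that part of the effect; the total effect is the pooled difference.
The causal difference is the pooled difference: 0.584 − 0.394 = +0.191.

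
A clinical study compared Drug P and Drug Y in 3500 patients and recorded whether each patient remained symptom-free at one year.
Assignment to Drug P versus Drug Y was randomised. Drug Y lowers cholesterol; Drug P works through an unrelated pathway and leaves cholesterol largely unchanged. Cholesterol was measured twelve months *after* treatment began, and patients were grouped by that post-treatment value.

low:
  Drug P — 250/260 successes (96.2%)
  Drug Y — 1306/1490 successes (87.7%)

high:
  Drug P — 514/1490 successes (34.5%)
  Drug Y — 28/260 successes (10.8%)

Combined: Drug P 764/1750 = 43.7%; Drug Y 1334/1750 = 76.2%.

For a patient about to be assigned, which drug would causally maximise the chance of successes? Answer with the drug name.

Drug Y

Cholesterol lies on the pathway drug → cholesterol → outcome, so adjusting for it blocks the indirect effect. For the total causal effect of drug, use the unadjusted pooled rates.
Pooled: Drug P 43.7% vs Drug Y 76.2%; Drug Y is higher overall.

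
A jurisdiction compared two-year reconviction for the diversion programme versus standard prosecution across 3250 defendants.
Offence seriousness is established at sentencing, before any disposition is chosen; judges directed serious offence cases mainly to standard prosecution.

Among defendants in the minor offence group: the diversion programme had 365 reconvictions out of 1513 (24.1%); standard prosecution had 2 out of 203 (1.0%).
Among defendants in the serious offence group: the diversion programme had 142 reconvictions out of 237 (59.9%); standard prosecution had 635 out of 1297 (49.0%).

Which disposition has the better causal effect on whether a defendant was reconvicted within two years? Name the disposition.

standard prosecution

Offence seriousness is set before the disposition has any effect — it is not caused by the disposition — and it independently drives the outcome. That makes it a confounder, so the causal comparison is within offence seriousness levels.
Within each level — minor offence: 24.1% vs 1.0%; serious offence: 59.9% vs 49.0% — standard prosecution is lower every time.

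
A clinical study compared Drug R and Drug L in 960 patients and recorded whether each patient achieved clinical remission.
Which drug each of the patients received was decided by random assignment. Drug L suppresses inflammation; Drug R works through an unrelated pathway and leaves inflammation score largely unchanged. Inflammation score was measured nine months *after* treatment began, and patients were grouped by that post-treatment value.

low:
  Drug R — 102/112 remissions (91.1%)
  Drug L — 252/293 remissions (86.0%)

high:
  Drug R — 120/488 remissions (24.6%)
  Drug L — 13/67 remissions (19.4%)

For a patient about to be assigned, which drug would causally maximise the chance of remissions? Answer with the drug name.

Drug R is higher inside every inflammation score stratum but Drug L is higher in aggregate. Whether to stratify depends on how inflammation score relates to the drug.
The distribution of inflammation score is itself part of what the drug does — it is an intermediate outcome. Holding it fixed would remove that part of the effect; the total effect is the pooled difference.
Pooled: Drug R 37.0% vs Drug L 73.6%; Drug L is higher overall.

Drug L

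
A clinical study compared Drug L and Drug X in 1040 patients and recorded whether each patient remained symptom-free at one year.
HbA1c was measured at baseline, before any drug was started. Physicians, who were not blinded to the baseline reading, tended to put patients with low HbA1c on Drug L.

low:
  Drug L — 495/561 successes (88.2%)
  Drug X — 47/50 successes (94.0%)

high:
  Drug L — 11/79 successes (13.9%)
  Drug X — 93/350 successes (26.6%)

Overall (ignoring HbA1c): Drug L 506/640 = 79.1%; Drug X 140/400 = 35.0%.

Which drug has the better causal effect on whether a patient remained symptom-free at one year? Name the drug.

HbA1c satisfies the back-door criterion: it is not a descendant of the drug, and it blocks the spurious path from drug to outcome. Adjusting for it (i.e., using the within-HbA1c rates) gives the causal effect.
Within each level — low: 88.2% vs 94.0%; high: 13.9% vs 26.6% — Drug X is higher every time.

Drug X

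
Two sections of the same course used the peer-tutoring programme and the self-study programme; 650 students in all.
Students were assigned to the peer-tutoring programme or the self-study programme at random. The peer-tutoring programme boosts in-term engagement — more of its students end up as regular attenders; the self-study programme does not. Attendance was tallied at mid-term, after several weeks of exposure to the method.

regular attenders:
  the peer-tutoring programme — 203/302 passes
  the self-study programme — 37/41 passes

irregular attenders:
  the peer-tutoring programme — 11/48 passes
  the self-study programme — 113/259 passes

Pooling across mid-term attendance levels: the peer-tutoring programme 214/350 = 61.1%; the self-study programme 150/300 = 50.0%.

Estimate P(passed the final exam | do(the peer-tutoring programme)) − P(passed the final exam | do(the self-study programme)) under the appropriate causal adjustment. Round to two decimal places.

The mid-term attendance-specific comparison favours the self-study programme throughout, but the pooled figures favour the peer-tutoring programme. The question is whether to condition on mid-term attendance.
Mid-term attendance is downstream of the teaching method. One should not condition on a consequence of treatment, so the overall rates are the right comparison.
The causal difference is the pooled difference: 0.611 − 0.500 = +0.111.

+0.11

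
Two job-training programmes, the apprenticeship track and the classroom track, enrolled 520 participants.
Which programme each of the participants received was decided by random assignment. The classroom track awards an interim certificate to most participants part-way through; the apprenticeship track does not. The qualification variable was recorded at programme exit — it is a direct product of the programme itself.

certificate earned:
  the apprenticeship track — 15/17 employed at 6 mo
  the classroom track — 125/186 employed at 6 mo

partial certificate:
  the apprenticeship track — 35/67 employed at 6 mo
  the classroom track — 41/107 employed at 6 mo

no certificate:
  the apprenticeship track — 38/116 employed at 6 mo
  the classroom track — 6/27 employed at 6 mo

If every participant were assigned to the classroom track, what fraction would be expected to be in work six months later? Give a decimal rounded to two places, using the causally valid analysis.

The distribution of qualification attained during the programme is itself part of what the programme does — it is an intermediate outcome. Holding it fixed would remove that part of the effect; the total effect is the pooled difference.
So P(outcome | do(the classroom track)) is just the pooled rate for the classroom track: 172/320 = 0.537.

0.54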